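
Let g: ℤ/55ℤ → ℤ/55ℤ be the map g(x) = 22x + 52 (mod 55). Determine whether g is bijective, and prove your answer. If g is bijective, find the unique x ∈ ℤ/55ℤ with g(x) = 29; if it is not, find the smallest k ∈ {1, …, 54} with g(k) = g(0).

5

We have gcd(22, 55) = 11 > 1. Taking x_1 = 0 and x_2 = 5: g(0) = 52 and g(5) = 22·5 + 52 = 162 ≡ 52 (mod 55).
So g(0) = g(5) while 0 ≠ 5, hence g is not injective, hence not bijective.
Since g is not bijective, we find the least positive k with g(k) = g(0): this means 22k ≡ 0 (mod 55), i.e. 55 ∣ 22k. Since gcd(22, 55) = 11, dividing through by 11 this holds exactly when 5 ∣ 2k, and as gcd(2, 5) = 1, exactly when 5 ∣ k.
The smallest positive such k is 5.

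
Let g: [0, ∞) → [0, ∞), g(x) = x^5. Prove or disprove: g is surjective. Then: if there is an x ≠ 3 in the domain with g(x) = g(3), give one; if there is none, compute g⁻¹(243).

For any y ∈ [0, ∞), x = y^{1/5} ∈ [0, ∞) gives g(x) = y, so g is surjective.
Since x ↦ x^5 is strictly increasing on [0, ∞), it is injective there, so no x ≠ 3 in the domain has g(x) = g(3). We therefore compute g⁻¹(243) = 243^{1/5} = 3 (indeed 3^5 = 243).

3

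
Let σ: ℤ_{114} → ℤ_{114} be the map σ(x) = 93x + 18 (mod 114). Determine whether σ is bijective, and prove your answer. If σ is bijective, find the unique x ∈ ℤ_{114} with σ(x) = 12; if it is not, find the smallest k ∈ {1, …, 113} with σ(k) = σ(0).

We have gcd(93, 114) = 3 > 1. Taking a = 0 and b = 38: σ(0) = 18 and σ(38) = 93·38 + 18 = 3552 ≡ 18 (mod 114).
So σ(0) = σ(38) while 0 ≠ 38, thus σ is not injective, hence not bijective.
Since σ is not bijective, we find the least positive k with σ(k) = σ(0): this means 93k ≡ 0 (mod 114), i.e. 114 ∣ 93k. Since gcd(93, 114) = 3, dividing through by 3 this holds exactly when 38 ∣ 31k, and as gcd(31, 38) = 1, exactly when 38 ∣ k.
The smallest positive such k is 38.

38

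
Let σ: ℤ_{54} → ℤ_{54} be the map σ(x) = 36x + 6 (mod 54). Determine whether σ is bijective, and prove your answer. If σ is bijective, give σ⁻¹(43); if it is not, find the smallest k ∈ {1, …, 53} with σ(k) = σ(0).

Recall that injectivity means: for all a, b in the domain, σ(a) = σ(b) implies a = b.
We have gcd(36, 54) = 18 > 1. Taking a = 0 and b = 3: σ(0) = 6 and σ(3) = 36·3 + 6 = 114 ≡ 6 (mod 54).
So σ(0) = σ(3) while 0 ≠ 3, hence σ is not injective, hence not bijective.
Since σ is not bijective, we find the least positive k with σ(k) = σ(0): this means 36k ≡ 0 (mod 54), i.e. 54 ∣ 36k. Since gcd(36, 54) = 18, dividing through by 18 this holds exactly when 3 ∣ 2k, and as gcd(2, 3) = 1, exactly when 3 ∣ k.
The smallest positive such k is 3.

3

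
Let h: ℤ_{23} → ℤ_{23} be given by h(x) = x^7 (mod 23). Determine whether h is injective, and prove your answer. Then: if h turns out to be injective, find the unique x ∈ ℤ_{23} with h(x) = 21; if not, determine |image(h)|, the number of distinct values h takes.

20

Since 23 is prime, the nonzero elements of ℤ_{23} form a cyclic group of order 22.
As gcd(7, 22) = 1, raising to the 7th power is a bijection on this group: if a^7 ≡ b^7 then (ab^{−1})^7 = 1, and the only element of order dividing gcd(7, 22) = 1 is 1, so a = b.
With h(0) = 0 this makes h injective on all of ℤ_{23}, hence bijective (finite equal-size domain and codomain). In particular h is injective.
Since h is injective, we find the preimage of 21. The inverse of x ↦ x^7 on (ℤ_{23})^× is x ↦ x^19, because 7·19 = 133 = 6·22 + 1 ≡ 1 (mod 22) and x^{22} = 1 for x ≠ 0 (Fermat). So h⁻¹(21) = 21^19 mod 23.
Repeated squaring mod 23: 21^1 ≡ 21, 21^2 ≡ 21² = 441 ≡ 4, 21^4 ≡ 4² = 16, 21^8 ≡ 16² = 256 ≡ 3, 21^16 ≡ 3² = 9. Since 19 = 16 + 2 + 1, 21^19 ≡ 9·4·21: 9·4 = 36 ≡ 13, then 13·21 = 273 ≡ 20. So 21^19 ≡ 20 (mod 23).
Hence h⁻¹(21) = 20.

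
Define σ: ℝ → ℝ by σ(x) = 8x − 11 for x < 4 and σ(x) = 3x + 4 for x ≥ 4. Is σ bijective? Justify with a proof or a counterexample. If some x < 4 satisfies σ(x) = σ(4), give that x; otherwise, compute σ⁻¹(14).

27/8

Both pieces are strictly increasing (slopes 8 and 3), so each is injective on its own interval.
The left piece maps (−∞, 4) onto (−∞, 21); the right piece maps [4, ∞) onto [16, ∞).
These images overlap. In particular σ(4) = 16 (right piece), and solving 8x − 11 = 16 on the left piece gives x = 27/8 < 4.
So σ(27/8) = σ(4) with 27/8 ≠ 4, and σ is not injective, hence not bijective. This x = 27/8 is the requested value below 4.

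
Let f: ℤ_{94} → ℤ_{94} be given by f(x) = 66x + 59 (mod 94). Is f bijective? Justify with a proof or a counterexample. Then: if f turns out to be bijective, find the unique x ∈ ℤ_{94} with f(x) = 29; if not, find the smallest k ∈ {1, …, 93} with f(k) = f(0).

47

We have gcd(66, 94) = 2 > 1. Taking s = 0 and t = 47: f(0) = 59 and f(47) = 66·47 + 59 = 3161 ≡ 59 (mod 94).
So f(0) = f(47) while 0 ≠ 47, therefore f is not injective, hence not bijective.
Since f is not bijective, we find the least positive k with f(k) = f(0): this means 66k ≡ 0 (mod 94), i.e. 94 ∣ 66k. Since gcd(66, 94) = 2, dividing through by 2 this holds exactly when 47 ∣ 33k, and as gcd(33, 47) = 1, exactly when 47 ∣ k.
The smallest positive such k is 47.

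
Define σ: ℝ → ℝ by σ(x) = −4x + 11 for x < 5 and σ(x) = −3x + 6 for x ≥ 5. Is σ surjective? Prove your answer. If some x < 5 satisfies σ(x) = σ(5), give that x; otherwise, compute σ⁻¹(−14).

Both pieces are strictly decreasing (slopes −4 and −3), so each is injective on its own interval.
The left piece maps (−∞, 5) onto (−9, ∞); the right piece maps [5, ∞) onto (−∞, −9].
These images together cover ℝ, so σ is surjective.
Because the two images are disjoint, no x < 5 has σ(x) = σ(5), so we compute σ⁻¹(−14): −14 lies in (−∞, −9], so solve −3x + 6 = −14: x = (−14 − 6)/(−3) = 20/3.

20/3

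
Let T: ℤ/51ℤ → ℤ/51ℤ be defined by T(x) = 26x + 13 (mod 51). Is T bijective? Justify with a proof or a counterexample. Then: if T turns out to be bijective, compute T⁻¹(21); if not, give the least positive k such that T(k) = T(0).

If T(s) = T(t), then 26s ≡ 26t (mod 51). Because gcd(26, 51) = 1, we may cancel 26 to get s ≡ t (mod 51).
We now compute 26⁻¹ mod 51 explicitly. Euclid's algorithm: 51 = 1·26 + 25, 26 = 1·25 + 1; back-substituting gives 1 = 2·26 − 1·51, so 26⁻¹ ≡ 2 (mod 51).
For any y ∈ ℤ/51ℤ, x = 2(y − 13) mod 51 satisfies T(x) = 26·2(y − 13) + 13 ≡ y (since 26·2 ≡ 1 mod 51). So every y has a preimage.
Therefore T is bijective.
Since T is bijective, we find T⁻¹(21): we need 26x ≡ 21 − 13 ≡ 8 (mod 51). Using 26⁻¹ = 2: x ≡ 2·8 = 16, so x = 16.
Check: T(16) = 26·16 + 13 = 429 = 8·51 + 21 ≡ 21 (mod 51).

16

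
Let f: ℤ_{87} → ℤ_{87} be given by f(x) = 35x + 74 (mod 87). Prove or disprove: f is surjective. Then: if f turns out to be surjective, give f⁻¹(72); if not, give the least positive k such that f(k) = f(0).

77

Recall: surjectivity means every element of the codomain has a preimage under f.
Since gcd(35, 87) = 1, 35 is invertible modulo 87. Euclid's algorithm: 87 = 2·35 + 17, 35 = 2·17 + 1; back-substituting gives 1 = 5·35 − 2·87, so 35⁻¹ ≡ 5 (mod 87).
Then y ↦ 5(y − 74) is a two-sided inverse to f, so every y ∈ ℤ_{87} has a preimage.
Therefore f is surjective.
Since f is surjective, we find f⁻¹(72): we need 35x ≡ 72 − 74 ≡ 85 (mod 87). Using 35⁻¹ = 5: x ≡ 5·85 = 425 = 4·87 + 77, so x = 77.
Check: f(77) = 35·77 + 74 = 2769 = 31·87 + 72 ≡ 72 (mod 87).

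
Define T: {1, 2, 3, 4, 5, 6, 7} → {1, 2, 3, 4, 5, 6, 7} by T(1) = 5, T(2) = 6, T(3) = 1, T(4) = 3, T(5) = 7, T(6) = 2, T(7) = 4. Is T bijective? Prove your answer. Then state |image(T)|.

7

The values 5, 6, 1, 3, 7, 2, 4 are a permutation of {1, 2, 3, 4, 5, 6, 7}: each element appears exactly once.
So T is injective and surjective, hence bijective.
The image of T is {1, 2, 3, 4, 5, 6, 7}, which has 7 elements.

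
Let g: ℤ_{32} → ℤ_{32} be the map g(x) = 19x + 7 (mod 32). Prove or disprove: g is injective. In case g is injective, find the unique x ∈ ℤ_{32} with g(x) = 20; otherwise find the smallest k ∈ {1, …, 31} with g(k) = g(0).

31

If g(x_1) = g(x_2), then 19x_1 ≡ 19x_2 (mod 32). Because gcd(19, 32) = 1, we may cancel 19 to get x_1 ≡ x_2 (mod 32).
So g is injective.
We now compute 19⁻¹ mod 32 explicitly. Euclid's algorithm: 32 = 1·19 + 13, 19 = 1·13 + 6, 13 = 2·6 + 1; back-substituting gives 1 = 27·19 − 16·32, so 19⁻¹ ≡ 27 (mod 32).
Since g is injective, we compute g⁻¹(20): solve 19x + 7 ≡ 20 (mod 32), i.e. 19x ≡ 13 (mod 32).
Multiplying by 19⁻¹ = 27 gives x ≡ 27·13 = 351 = 10·32 + 31 ≡ 31 (mod 32).
Check: g(31) = 19·31 + 7 = 596 = 18·32 + 20 ≡ 20 (mod 32).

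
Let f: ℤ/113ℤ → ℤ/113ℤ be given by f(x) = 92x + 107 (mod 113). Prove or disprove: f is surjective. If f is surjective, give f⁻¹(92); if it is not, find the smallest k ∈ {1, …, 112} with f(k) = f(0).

Since gcd(92, 113) = 1, 92 is invertible modulo 113. Euclid's algorithm: 113 = 1·92 + 21, 92 = 4·21 + 8, 21 = 2·8 + 5, 8 = 1·5 + 3, 5 = 1·3 + 2, 3 = 1·2 + 1; back-substituting gives 1 = 43·92 − 35·113, so 92⁻¹ ≡ 43 (mod 113).
Then y ↦ 43(y − 107) is a two-sided inverse to f, so every y ∈ ℤ/113ℤ has a preimage.
Thus f is surjective.
Since f is surjective, we find f⁻¹(92): we need 92x ≡ 92 − 107 ≡ 98 (mod 113). Using 92⁻¹ = 43: x ≡ 43·98 = 4214 = 37·113 + 33, so x = 33.
Check: f(33) = 92·33 + 107 = 3143 = 27·113 + 92 ≡ 92 (mod 113).

33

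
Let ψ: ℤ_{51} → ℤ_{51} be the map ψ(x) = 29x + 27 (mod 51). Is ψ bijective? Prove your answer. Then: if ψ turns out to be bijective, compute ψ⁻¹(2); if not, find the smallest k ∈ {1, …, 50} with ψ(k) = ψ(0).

22

If ψ(a) = ψ(b), then 29a ≡ 29b (mod 51). Because gcd(29, 51) = 1, we may cancel 29 to get a ≡ b (mod 51).
We now compute 29⁻¹ mod 51 explicitly. Euclid's algorithm: 51 = 1·29 + 22, 29 = 1·22 + 7, 22 = 3·7 + 1; back-substituting gives 1 = 44·29 − 25·51, so 29⁻¹ ≡ 44 (mod 51).
Then y ↦ 44(y − 27) is a two-sided inverse to ψ, so every y ∈ ℤ_{51} has a preimage.
So ψ is bijective.
Since ψ is bijective, we find ψ⁻¹(2): we need 29x ≡ 2 − 27 ≡ 26 (mod 51). Using 29⁻¹ = 44: x ≡ 44·26 = 1144 = 22·51 + 22, so x = 22.
Check: ψ(22) = 29·22 + 27 = 665 = 13·51 + 2 ≡ 2 (mod 51).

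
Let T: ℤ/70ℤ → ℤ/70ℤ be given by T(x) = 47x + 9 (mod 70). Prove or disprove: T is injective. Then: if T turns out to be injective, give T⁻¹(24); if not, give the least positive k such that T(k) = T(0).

If T(s) = T(t), then 47s ≡ 47t (mod 70). Because gcd(47, 70) = 1, we may cancel 47 to get s ≡ t (mod 70).
Hence T is injective.
We now compute 47⁻¹ mod 70 explicitly. Euclid's algorithm: 70 = 1·47 + 23, 47 = 2·23 + 1; back-substituting gives 1 = 3·47 − 2·70, so 47⁻¹ ≡ 3 (mod 70).
Since T is injective, we compute T⁻¹(24): solve 47x + 9 ≡ 24 (mod 70), i.e. 47x ≡ 15 (mod 70).
Multiplying by 47⁻¹ = 3 gives x ≡ 3·15 = 45 ≡ 45 (mod 70).
Check: T(45) = 47·45 + 9 = 2124 = 30·70 + 24 ≡ 24 (mod 70).

45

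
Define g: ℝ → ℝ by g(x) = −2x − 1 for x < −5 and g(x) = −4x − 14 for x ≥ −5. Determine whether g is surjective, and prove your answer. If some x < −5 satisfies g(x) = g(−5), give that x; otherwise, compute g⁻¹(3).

Both pieces are strictly decreasing (slopes −2 and −4), so each is injective on its own interval.
The left piece maps (−∞, −5) onto (9, ∞); the right piece maps [−5, ∞) onto (−∞, 6].
The union (9, ∞) ∪ (−∞, 6] omits the interval between 9 and 6; in particular 9 has no preimage. So g is not surjective.
Because the two images are disjoint, no x < −5 has g(x) = g(−5), so we compute g⁻¹(3): 3 lies in (−∞, 6], so solve −4x − 14 = 3: x = (3 + 14)/(−4) = −17/4.

-17/4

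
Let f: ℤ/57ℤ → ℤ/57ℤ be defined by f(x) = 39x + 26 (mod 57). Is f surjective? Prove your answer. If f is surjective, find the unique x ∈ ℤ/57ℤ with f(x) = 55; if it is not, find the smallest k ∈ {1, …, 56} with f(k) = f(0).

19

Recall: f is surjective if every y in the codomain equals f(x) for some x in the domain.
Since gcd(39, 57) = 3, we have 39x ≡ 0 (mod 3) for all x, so f(x) ≡ 2 (mod 3).
But 0 ≢ 2 (mod 3), so 0 ∈ ℤ/57ℤ has no preimage. Thus f is not surjective.
Since f is not surjective, we find the least positive k with f(k) = f(0): this means 39k ≡ 0 (mod 57), i.e. 57 ∣ 39k. Since gcd(39, 57) = 3, dividing through by 3 this holds exactly when 19 ∣ 13k, and as gcd(13, 19) = 1, exactly when 19 ∣ k.
The smallest positive such k is 19.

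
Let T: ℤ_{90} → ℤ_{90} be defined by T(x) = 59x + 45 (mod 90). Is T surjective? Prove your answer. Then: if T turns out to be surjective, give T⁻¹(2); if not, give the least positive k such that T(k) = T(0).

13

Since gcd(59, 90) = 1, 59 is invertible modulo 90. Euclid's algorithm: 90 = 1·59 + 31, 59 = 1·31 + 28, 31 = 1·28 + 3, 28 = 9·3 + 1; back-substituting gives 1 = 29·59 − 19·90, so 59⁻¹ ≡ 29 (mod 90).
For any y ∈ ℤ_{90}, x = 29(y − 45) mod 90 satisfies T(x) = 59·29(y − 45) + 45 ≡ y (since 59·29 ≡ 1 mod 90). So every y has a preimage.
So T is surjective.
Since T is surjective, we compute T⁻¹(2): solve 59x + 45 ≡ 2 (mod 90), i.e. 59x ≡ 47 (mod 90).
Multiplying by 59⁻¹ = 29 gives x ≡ 29·47 = 1363 = 15·90 + 13 ≡ 13 (mod 90).
Check: T(13) = 59·13 + 45 = 812 = 9·90 + 2 ≡ 2 (mod 90).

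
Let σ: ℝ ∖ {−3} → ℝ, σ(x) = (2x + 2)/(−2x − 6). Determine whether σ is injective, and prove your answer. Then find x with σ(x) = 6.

-19/7

Suppose σ(a) = σ(b). Cross-multiplying: (2a + 2)(−2b − 6) = (2b + 2)(−2a − 6).
Expanding both sides and cancelling the symmetric terms leaves −8·(a − b) = 0. Since −8 ≠ 0, a = b. Thus σ is injective.
Solving σ(x) = 6: cross-multiplying gives 2x + 2 = 6(−2x − 6), which rearranges to 14x = −38, so x = −19/7.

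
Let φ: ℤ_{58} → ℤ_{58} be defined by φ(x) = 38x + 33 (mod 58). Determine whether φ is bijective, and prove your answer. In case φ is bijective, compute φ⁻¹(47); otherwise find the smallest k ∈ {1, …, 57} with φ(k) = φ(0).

We have gcd(38, 58) = 2 > 1. Taking s = 0 and t = 29: φ(0) = 33 and φ(29) = 38·29 + 33 = 1135 ≡ 33 (mod 58).
So φ(0) = φ(29) while 0 ≠ 29, therefore φ is not injective, hence not bijective.
Since φ is not bijective, we find the least positive k with φ(k) = φ(0): this means 38k ≡ 0 (mod 58), i.e. 58 ∣ 38k. Since gcd(38, 58) = 2, dividing through by 2 this holds exactly when 29 ∣ 19k, and as gcd(19, 29) = 1, exactly when 29 ∣ k.
The smallest positive such k is 29.

29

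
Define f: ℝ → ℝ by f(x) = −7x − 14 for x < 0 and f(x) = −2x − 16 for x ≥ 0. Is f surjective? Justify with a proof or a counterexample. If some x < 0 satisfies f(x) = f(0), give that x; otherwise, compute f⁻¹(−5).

-9/7

Both pieces are strictly decreasing (slopes −7 and −2), so each is injective on its own interval.
The left piece maps (−∞, 0) onto (−14, ∞); the right piece maps [0, ∞) onto (−∞, −16].
The union (−14, ∞) ∪ (−∞, −16] omits the interval between −14 and −16; in particular −14 has no preimage. So f is not surjective.
Because the two images are disjoint, no x < 0 has f(x) = f(0), so we compute f⁻¹(−5): −5 lies in (−14, ∞), so solve −7x − 14 = −5: x = (−5 + 14)/(−7) = −9/7.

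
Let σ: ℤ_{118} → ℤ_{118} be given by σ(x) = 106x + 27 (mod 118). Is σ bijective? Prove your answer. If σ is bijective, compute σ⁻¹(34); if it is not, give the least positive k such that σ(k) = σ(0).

59

Recall: σ is injective if σ(x_1) = σ(x_2) implies x_1 = x_2.
We have gcd(106, 118) = 2 > 1. Taking x_1 = 0 and x_2 = 59: σ(0) = 27 and σ(59) = 106·59 + 27 = 6281 ≡ 27 (mod 118).
So σ(0) = σ(59) while 0 ≠ 59, hence σ is not injective, hence not bijective.
Since σ is not bijective, we find the least positive k with σ(k) = σ(0): this means 106k ≡ 0 (mod 118), i.e. 118 ∣ 106k. Since gcd(106, 118) = 2, dividing through by 2 this holds exactly when 59 ∣ 53k, and as gcd(53, 59) = 1, exactly when 59 ∣ k.
The smallest positive such k is 59.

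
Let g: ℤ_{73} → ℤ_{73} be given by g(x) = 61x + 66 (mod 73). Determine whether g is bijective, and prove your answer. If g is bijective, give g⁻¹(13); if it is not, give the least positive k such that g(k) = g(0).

If g(u) = g(v), then 61u ≡ 61v (mod 73). Because gcd(61, 73) = 1, we may cancel 61 to get u ≡ v (mod 73).
We now compute 61⁻¹ mod 73 explicitly. Euclid's algorithm: 73 = 1·61 + 12, 61 = 5·12 + 1; back-substituting gives 1 = 6·61 − 5·73, so 61⁻¹ ≡ 6 (mod 73).
Then y ↦ 6(y − 66) is a two-sided inverse to g, so every y ∈ ℤ_{73} has a preimage.
Therefore g is bijective.
Since g is bijective, we compute g⁻¹(13): solve 61x + 66 ≡ 13 (mod 73), i.e. 61x ≡ 20 (mod 73).
Multiplying by 61⁻¹ = 6 gives x ≡ 6·20 = 120 = 1·73 + 47 ≡ 47 (mod 73).
Check: g(47) = 61·47 + 66 = 2933 = 40·73 + 13 ≡ 13 (mod 73).

47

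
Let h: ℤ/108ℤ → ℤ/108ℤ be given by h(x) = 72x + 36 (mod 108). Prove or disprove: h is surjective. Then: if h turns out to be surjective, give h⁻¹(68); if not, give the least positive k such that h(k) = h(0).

3

Since gcd(72, 108) = 36, we have 72x ≡ 0 (mod 36) for all x, so h(x) ≡ 0 (mod 36).
But 1 ≢ 0 (mod 36), so 1 ∈ ℤ/108ℤ has no preimage. Hence h is not surjective.
Since h is not surjective, we find the least positive k with h(k) = h(0): this means 72k ≡ 0 (mod 108), i.e. 108 ∣ 72k. Since gcd(72, 108) = 36, dividing through by 36 this holds exactly when 3 ∣ 2k, and as gcd(2, 3) = 1, exactly when 3 ∣ k.
The smallest positive such k is 3.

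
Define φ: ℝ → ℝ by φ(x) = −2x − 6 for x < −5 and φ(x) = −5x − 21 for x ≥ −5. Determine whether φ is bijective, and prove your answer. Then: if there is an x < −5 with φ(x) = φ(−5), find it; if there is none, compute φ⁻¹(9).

Both pieces are strictly decreasing (slopes −2 and −5), so each is injective on its own interval.
The left piece maps (−∞, −5) onto (4, ∞); the right piece maps [−5, ∞) onto (−∞, 4].
Since 4 = 4, the images partition ℝ: φ is injective and surjective, hence bijective.
Because the two images are disjoint, no x < −5 has φ(x) = φ(−5), so we compute φ⁻¹(9): 9 lies in (4, ∞), so solve −2x − 6 = 9: x = (9 + 6)/(−2) = −15/2.

-15/2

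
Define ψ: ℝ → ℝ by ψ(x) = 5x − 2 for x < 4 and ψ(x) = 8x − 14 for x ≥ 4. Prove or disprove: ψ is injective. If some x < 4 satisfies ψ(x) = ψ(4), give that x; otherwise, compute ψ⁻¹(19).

33/8

Both pieces are strictly increasing (slopes 5 and 8), so each is injective on its own interval.
The left piece maps (−∞, 4) onto (−∞, 18); the right piece maps [4, ∞) onto [18, ∞).
These images are disjoint, so no value is attained by both pieces. Hence ψ is injective.
Because the two images are disjoint, no x < 4 has ψ(x) = ψ(4), so we compute ψ⁻¹(19): 19 lies in [18, ∞), so solve 8x − 14 = 19: x = (19 + 14)/8 = 33/8.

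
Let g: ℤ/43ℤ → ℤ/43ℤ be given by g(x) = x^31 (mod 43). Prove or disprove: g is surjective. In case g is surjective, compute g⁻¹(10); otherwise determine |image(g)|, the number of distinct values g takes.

40

Since 43 is prime, the nonzero elements of ℤ/43ℤ form a cyclic group of order 42.
As gcd(31, 42) = 1, raising to the 31st power is a bijection on this group: if a^31 ≡ b^31 then (ab^{−1})^31 = 1, and the only element of order dividing gcd(31, 42) = 1 is 1, so a = b.
With g(0) = 0 this makes g injective on all of ℤ/43ℤ, hence bijective (finite equal-size domain and codomain). In particular g is surjective.
Since g is surjective, we find the preimage of 10. The inverse of x ↦ x^31 on (ℤ/43ℤ)^× is x ↦ x^19, because 31·19 = 589 = 14·42 + 1 ≡ 1 (mod 42) and x^{42} = 1 for x ≠ 0 (Fermat). So g⁻¹(10) = 10^19 mod 43.
Repeated squaring mod 43: 10^1 ≡ 10, 10^2 ≡ 10² = 100 ≡ 14, 10^4 ≡ 14² = 196 ≡ 24, 10^8 ≡ 24² = 576 ≡ 17, 10^16 ≡ 17² = 289 ≡ 31. Since 19 = 16 + 2 + 1, 10^19 ≡ 31·14·10: 31·14 = 434 ≡ 4, then 4·10 = 40. So 10^19 ≡ 40 (mod 43).
Hence g⁻¹(10) = 40.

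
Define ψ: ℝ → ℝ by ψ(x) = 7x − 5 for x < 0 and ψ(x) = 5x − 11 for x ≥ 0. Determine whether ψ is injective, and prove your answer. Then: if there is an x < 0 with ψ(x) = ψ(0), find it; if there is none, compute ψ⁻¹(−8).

Both pieces are strictly increasing (slopes 7 and 5), so each is injective on its own interval.
The left piece maps (−∞, 0) onto (−∞, −5); the right piece maps [0, ∞) onto [−11, ∞).
These images overlap. In particular ψ(0) = −11 (right piece), and solving 7x − 5 = −11 on the left piece gives x = −6/7 < 0.
So ψ(−6/7) = ψ(0) with −6/7 ≠ 0, and ψ is not injective. This x = −6/7 is the requested value below 0.

-6/7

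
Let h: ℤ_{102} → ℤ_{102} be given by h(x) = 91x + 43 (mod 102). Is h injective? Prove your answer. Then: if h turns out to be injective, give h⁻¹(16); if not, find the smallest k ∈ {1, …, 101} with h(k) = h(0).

21

If h(x_1) = h(x_2), then 91x_1 ≡ 91x_2 (mod 102). Because gcd(91, 102) = 1, we may cancel 91 to get x_1 ≡ x_2 (mod 102).
Therefore h is injective.
We now compute 91⁻¹ mod 102 explicitly. Euclid's algorithm: 102 = 1·91 + 11, 91 = 8·11 + 3, 11 = 3·3 + 2, 3 = 1·2 + 1; back-substituting gives 1 = 37·91 − 33·102, so 91⁻¹ ≡ 37 (mod 102).
Since h is injective, we compute h⁻¹(16): solve 91x + 43 ≡ 16 (mod 102), i.e. 91x ≡ 75 (mod 102).
Multiplying by 91⁻¹ = 37 gives x ≡ 37·75 = 2775 = 27·102 + 21 ≡ 21 (mod 102).
Check: h(21) = 91·21 + 43 = 1954 = 19·102 + 16 ≡ 16 (mod 102).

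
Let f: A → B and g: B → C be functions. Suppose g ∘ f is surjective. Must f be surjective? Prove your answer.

not surjective

No. Take A = {0, 1}, B = {0, 1, 2, 3, 4}, C = {0}, f(a) = 0 for every a ∈ A, and g(b) = 0 for every b ∈ B.
Then g ∘ f is surjective onto {0}, but 4 ∈ B has no preimage under f, so f is not surjective.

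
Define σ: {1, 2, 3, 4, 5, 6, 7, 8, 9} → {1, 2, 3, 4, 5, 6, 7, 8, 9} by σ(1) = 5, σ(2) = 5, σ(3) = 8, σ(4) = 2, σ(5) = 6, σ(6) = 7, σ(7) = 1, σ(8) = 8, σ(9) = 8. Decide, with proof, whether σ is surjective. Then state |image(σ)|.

No element maps to 3, so σ is not surjective.
The image of σ is {1, 2, 5, 6, 7, 8}, which has 6 elements.

6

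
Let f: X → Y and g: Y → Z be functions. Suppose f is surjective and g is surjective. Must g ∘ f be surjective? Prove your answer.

Let c ∈ Z. Since g is surjective, there is b ∈ Y with g(b) = c. Since f is surjective, there is a ∈ X with f(a) = b.
Then (g ∘ f)(a) = g(b) = c. Thus g ∘ f is surjective.

surjective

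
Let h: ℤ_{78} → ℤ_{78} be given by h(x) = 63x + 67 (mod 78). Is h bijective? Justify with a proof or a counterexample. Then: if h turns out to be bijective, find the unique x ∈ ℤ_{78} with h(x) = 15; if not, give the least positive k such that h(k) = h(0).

We have gcd(63, 78) = 3 > 1. Taking x_1 = 0 and x_2 = 26: h(0) = 67 and h(26) = 63·26 + 67 = 1705 ≡ 67 (mod 78).
So h(0) = h(26) while 0 ≠ 26, therefore h is not injective, hence not bijective.
Since h is not bijective, we find the least positive k with h(k) = h(0): this means 63k ≡ 0 (mod 78), i.e. 78 ∣ 63k. Since gcd(63, 78) = 3, dividing through by 3 this holds exactly when 26 ∣ 21k, and as gcd(21, 26) = 1, exactly when 26 ∣ k.
The smallest positive such k is 26.

26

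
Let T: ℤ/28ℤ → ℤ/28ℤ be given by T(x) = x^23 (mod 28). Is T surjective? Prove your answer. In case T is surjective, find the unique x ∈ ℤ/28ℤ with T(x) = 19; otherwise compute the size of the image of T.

21

T(0) = 0^23 = 0.
T(14): Repeated squaring mod 28: 14^1 ≡ 14, 14^2 ≡ 14² = 196 ≡ 0, 14^4 ≡ 0² = 0, 14^8 ≡ 0² = 0, 14^16 ≡ 0² = 0. Since 23 = 16 + 4 + 2 + 1, 14^23 ≡ 0·0·0·14: 0·0 = 0, then 0·0 = 0, then 0·14 = 0. So 14^23 ≡ 0 (mod 28).
So T(0) = T(14) = 0 while 0 ≠ 14, therefore T is not injective.
A non-injective map from the 28-element set ℤ/28ℤ to itself takes at most 27 distinct values, so it cannot be surjective. Therefore T is not surjective.
Since T is not surjective, we determine |image(T)|. Computing x^23 mod 28 for each x (by repeated squaring, reducing mod 28 at every step), the values T(0), T(1), …, T(27) are: 0, 1, 4, 19, 16, 17, 20, 7, 8, 25, 12, 23, 24, 13, 0, 15, 4, 5, 16, 3, 20, 21, 8, 11, 12, 9, 24, 27.
The distinct values are {0, 1, 3, 4, 5, 7, 8, 9, 11, 12, 13, 15, 16, 17, 19, 20, 21, 23, 24, 25, 27}; there are 21 of them.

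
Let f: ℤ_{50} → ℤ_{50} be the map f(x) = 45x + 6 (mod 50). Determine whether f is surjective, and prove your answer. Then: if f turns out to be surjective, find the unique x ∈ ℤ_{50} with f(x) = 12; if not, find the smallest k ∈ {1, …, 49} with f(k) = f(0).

10

Recall that surjectivity means every element of the codomain has a preimage under f.
Since gcd(45, 50) = 5, we have 45x ≡ 0 (mod 5) for all x, so f(x) ≡ 1 (mod 5).
But 0 ≢ 1 (mod 5), so 0 ∈ ℤ_{50} has no preimage. So f is not surjective.
Since f is not surjective, we find the least positive k with f(k) = f(0): this means 45k ≡ 0 (mod 50), i.e. 50 ∣ 45k. Since gcd(45, 50) = 5, dividing through by 5 this holds exactly when 10 ∣ 9k, and as gcd(9, 10) = 1, exactly when 10 ∣ k.
The smallest positive such k is 10.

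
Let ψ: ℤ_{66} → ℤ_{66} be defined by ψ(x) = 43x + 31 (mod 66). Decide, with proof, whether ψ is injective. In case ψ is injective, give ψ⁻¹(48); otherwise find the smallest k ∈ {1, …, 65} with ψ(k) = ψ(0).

5

If ψ(s) = ψ(t), then 43s ≡ 43t (mod 66). Because gcd(43, 66) = 1, we may cancel 43 to get s ≡ t (mod 66).
So ψ is injective.
We now compute 43⁻¹ mod 66 explicitly. Euclid's algorithm: 66 = 1·43 + 23, 43 = 1·23 + 20, 23 = 1·20 + 3, 20 = 6·3 + 2, 3 = 1·2 + 1; back-substituting gives 1 = 43·43 − 28·66, so 43⁻¹ ≡ 43 (mod 66).
Since ψ is injective, we compute ψ⁻¹(48): solve 43x + 31 ≡ 48 (mod 66), i.e. 43x ≡ 17 (mod 66).
Multiplying by 43⁻¹ = 43 gives x ≡ 43·17 = 731 = 11·66 + 5 ≡ 5 (mod 66).
Check: ψ(5) = 43·5 + 31 = 246 = 3·66 + 48 ≡ 48 (mod 66).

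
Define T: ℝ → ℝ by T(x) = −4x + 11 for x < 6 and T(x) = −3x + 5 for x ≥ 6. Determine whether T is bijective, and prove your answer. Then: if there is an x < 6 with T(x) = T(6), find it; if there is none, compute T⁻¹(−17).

Both pieces are strictly decreasing (slopes −4 and −3), so each is injective on its own interval.
The left piece maps (−∞, 6) onto (−13, ∞); the right piece maps [6, ∞) onto (−∞, −13].
Since −13 = −13, the images partition ℝ: T is injective and surjective, hence bijective.
Because the two images are disjoint, no x < 6 has T(x) = T(6), so we compute T⁻¹(−17): −17 lies in (−∞, −13], so solve −3x + 5 = −17: x = (−17 − 5)/(−3) = 22/3.

22/3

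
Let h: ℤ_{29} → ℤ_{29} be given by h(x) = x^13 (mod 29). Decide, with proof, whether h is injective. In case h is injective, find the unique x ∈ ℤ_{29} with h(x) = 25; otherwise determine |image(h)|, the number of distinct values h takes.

7

Since 29 is prime, the nonzero elements of ℤ_{29} form a cyclic group of order 28.
As gcd(13, 28) = 1, raising to the 13th power is a bijection on this group: if u^13 ≡ v^13 then (uv^{−1})^13 = 1, and the only element of order dividing gcd(13, 28) = 1 is 1, so u = v.
With h(0) = 0 this makes h injective on all of ℤ_{29}, hence bijective (finite equal-size domain and codomain). In particular h is injective.
Since h is injective, we find the preimage of 25. The inverse of x ↦ x^13 on (ℤ_{29})^× is x ↦ x^13, because 13·13 = 169 = 6·28 + 1 ≡ 1 (mod 28) and x^{28} = 1 for x ≠ 0 (Fermat). So h⁻¹(25) = 25^13 mod 29.
Repeated squaring mod 29: 25^1 ≡ 25, 25^2 ≡ 25² = 625 ≡ 16, 25^4 ≡ 16² = 256 ≡ 24, 25^8 ≡ 24² = 576 ≡ 25. Since 13 = 8 + 4 + 1, 25^13 ≡ 25·24·25: 25·24 = 600 ≡ 20, then 20·25 = 500 ≡ 7. So 25^13 ≡ 7 (mod 29).
Hence h⁻¹(25) = 7.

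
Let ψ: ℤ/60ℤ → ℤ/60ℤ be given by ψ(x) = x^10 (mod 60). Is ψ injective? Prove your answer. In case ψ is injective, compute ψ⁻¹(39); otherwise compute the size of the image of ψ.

12

ψ(2): Repeated squaring mod 60: 2^1 ≡ 2, 2^2 ≡ 2² = 4, 2^4 ≡ 4² = 16, 2^8 ≡ 16² = 256 ≡ 16. Since 10 = 8 + 2, 2^10 ≡ 16·4: 16·4 = 64 ≡ 4. So 2^10 ≡ 4 (mod 60).
ψ(8): Repeated squaring mod 60: 8^1 ≡ 8, 8^2 ≡ 8² = 64 ≡ 4, 8^4 ≡ 4² = 16, 8^8 ≡ 16² = 256 ≡ 16. Since 10 = 8 + 2, 8^10 ≡ 16·4: 16·4 = 64 ≡ 4. So 8^10 ≡ 4 (mod 60).
So ψ(2) = ψ(8) = 4 while 2 ≠ 8, so ψ is not injective.
Since ψ is not injective, we determine |image(ψ)|. Computing x^10 mod 60 for each x (by repeated squaring, reducing mod 60 at every step), the values ψ(0), ψ(1), …, ψ(59) are: 0, 1, 4, 9, 16, 25, 36, 49, 4, 21, 40, 1, 24, 49, 16, 45, 16, 49, 24, 1, 40, 21, 4, 49, 36, 25, 16, 9, 4, 1, 0, 1, 4, 9, 16, 25, 36, 49, 4, 21, 40, 1, 24, 49, 16, 45, 16, 49, 24, 1, 40, 21, 4, 49, 36, 25, 16, 9, 4, 1.
The distinct values are {0, 1, 4, 9, 16, 21, 24, 25, 36, 40, 45, 49}; there are 12 of them.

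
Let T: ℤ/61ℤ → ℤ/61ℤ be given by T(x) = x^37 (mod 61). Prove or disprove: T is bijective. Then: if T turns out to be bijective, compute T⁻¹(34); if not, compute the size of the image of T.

20

Since 61 is prime, the nonzero elements of ℤ/61ℤ form a cyclic group of order 60.
As gcd(37, 60) = 1, raising to the 37th power is a bijection on this group: if s^37 ≡ t^37 then (st^{−1})^37 = 1, and the only element of order dividing gcd(37, 60) = 1 is 1, so s = t.
With T(0) = 0 this makes T injective on all of ℤ/61ℤ, hence bijective (finite equal-size domain and codomain). In particular T is bijective.
Since T is bijective, we find the preimage of 34. The inverse of x ↦ x^37 on (ℤ/61ℤ)^× is x ↦ x^13, because 37·13 = 481 = 8·60 + 1 ≡ 1 (mod 60) and x^{60} = 1 for x ≠ 0 (Fermat). So T⁻¹(34) = 34^13 mod 61.
Repeated squaring mod 61: 34^1 ≡ 34, 34^2 ≡ 34² = 1156 ≡ 58, 34^4 ≡ 58² = 3364 ≡ 9, 34^8 ≡ 9² = 81 ≡ 20. Since 13 = 8 + 4 + 1, 34^13 ≡ 20·9·34: 20·9 = 180 ≡ 58, then 58·34 = 1972 ≡ 20. So 34^13 ≡ 20 (mod 61).
Hence T⁻¹(34) = 20.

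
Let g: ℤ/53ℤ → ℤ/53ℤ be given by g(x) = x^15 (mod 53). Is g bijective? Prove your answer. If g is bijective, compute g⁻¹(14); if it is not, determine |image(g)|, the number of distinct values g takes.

Since 53 is prime, the nonzero elements of ℤ/53ℤ form a cyclic group of order 52.
As gcd(15, 52) = 1, raising to the 15th power is a bijection on this group: if s^15 ≡ t^15 then (st^{−1})^15 = 1, and the only element of order dividing gcd(15, 52) = 1 is 1, so s = t.
With g(0) = 0 this makes g injective on all of ℤ/53ℤ, hence bijective (finite equal-size domain and codomain). In particular g is bijective.
Since g is bijective, we find the preimage of 14. The inverse of x ↦ x^15 on (ℤ/53ℤ)^× is x ↦ x^7, because 15·7 = 105 = 2·52 + 1 ≡ 1 (mod 52) and x^{52} = 1 for x ≠ 0 (Fermat). So g⁻¹(14) = 14^7 mod 53.
Repeated squaring mod 53: 14^1 ≡ 14, 14^2 ≡ 14² = 196 ≡ 37, 14^4 ≡ 37² = 1369 ≡ 44. Since 7 = 4 + 2 + 1, 14^7 ≡ 44·37·14: 44·37 = 1628 ≡ 38, then 38·14 = 532 ≡ 2. So 14^7 ≡ 2 (mod 53).
Hence g⁻¹(14) = 2.

2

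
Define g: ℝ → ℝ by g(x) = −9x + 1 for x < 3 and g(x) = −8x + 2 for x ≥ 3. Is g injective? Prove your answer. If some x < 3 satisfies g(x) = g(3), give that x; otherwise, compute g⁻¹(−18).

Both pieces are strictly decreasing (slopes −9 and −8), so each is injective on its own interval.
The left piece maps (−∞, 3) onto (−26, ∞); the right piece maps [3, ∞) onto (−∞, −22].
These images overlap. In particular g(3) = −22 (right piece), and solving −9x + 1 = −22 on the left piece gives x = 23/9 < 3.
So g(23/9) = g(3) with 23/9 ≠ 3, and g is not injective. This x = 23/9 is the requested value below 3.

23/9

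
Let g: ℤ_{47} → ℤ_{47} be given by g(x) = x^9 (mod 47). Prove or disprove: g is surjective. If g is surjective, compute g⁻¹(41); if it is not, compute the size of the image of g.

38

Since 47 is prime, the nonzero elements of ℤ_{47} form a cyclic group of order 46.
As gcd(9, 46) = 1, raising to the 9th power is a bijection on this group: if a^9 ≡ b^9 then (ab^{−1})^9 = 1, and the only element of order dividing gcd(9, 46) = 1 is 1, so a = b.
With g(0) = 0 this makes g injective on all of ℤ_{47}, hence bijective (finite equal-size domain and codomain). In particular g is surjective.
Since g is surjective, we find the preimage of 41. The inverse of x ↦ x^9 on (ℤ_{47})^× is x ↦ x^41, because 9·41 = 369 = 8·46 + 1 ≡ 1 (mod 46) and x^{46} = 1 for x ≠ 0 (Fermat). So g⁻¹(41) = 41^41 mod 47.
Repeated squaring mod 47: 41^1 ≡ 41, 41^2 ≡ 41² = 1681 ≡ 36, 41^4 ≡ 36² = 1296 ≡ 27, 41^8 ≡ 27² = 729 ≡ 24, 41^16 ≡ 24² = 576 ≡ 12, 41^32 ≡ 12² = 144 ≡ 3. Since 41 = 32 + 8 + 1, 41^41 ≡ 3·24·41: 3·24 = 72 ≡ 25, then 25·41 = 1025 ≡ 38. So 41^41 ≡ 38 (mod 47).
Hence g⁻¹(41) = 38.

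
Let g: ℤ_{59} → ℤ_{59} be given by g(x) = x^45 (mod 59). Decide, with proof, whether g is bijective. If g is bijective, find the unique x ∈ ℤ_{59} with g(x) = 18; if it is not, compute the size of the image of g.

14

Since 59 is prime, the nonzero elements of ℤ_{59} form a cyclic group of order 58.
As gcd(45, 58) = 1, raising to the 45th power is a bijection on this group: if u^45 ≡ v^45 then (uv^{−1})^45 = 1, and the only element of order dividing gcd(45, 58) = 1 is 1, so u = v.
With g(0) = 0 this makes g injective on all of ℤ_{59}, hence bijective (finite equal-size domain and codomain). In particular g is bijective.
Since g is bijective, we find the preimage of 18. The inverse of x ↦ x^45 on (ℤ_{59})^× is x ↦ x^49, because 45·49 = 2205 = 38·58 + 1 ≡ 1 (mod 58) and x^{58} = 1 for x ≠ 0 (Fermat). So g⁻¹(18) = 18^49 mod 59.
Repeated squaring mod 59: 18^1 ≡ 18, 18^2 ≡ 18² = 324 ≡ 29, 18^4 ≡ 29² = 841 ≡ 15, 18^8 ≡ 15² = 225 ≡ 48, 18^16 ≡ 48² = 2304 ≡ 3, 18^32 ≡ 3² = 9. Since 49 = 32 + 16 + 1, 18^49 ≡ 9·3·18: 9·3 = 27, then 27·18 = 486 ≡ 14. So 18^49 ≡ 14 (mod 59).
Hence g⁻¹(18) = 14.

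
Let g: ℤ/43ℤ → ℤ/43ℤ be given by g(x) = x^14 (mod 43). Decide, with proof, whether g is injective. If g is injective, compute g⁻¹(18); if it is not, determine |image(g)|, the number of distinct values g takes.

4

g(1) = 1^14 = 1.
g(2): Repeated squaring mod 43: 2^1 ≡ 2, 2^2 ≡ 2² = 4, 2^4 ≡ 4² = 16, 2^8 ≡ 16² = 256 ≡ 41. Since 14 = 8 + 4 + 2, 2^14 ≡ 41·16·4: 41·16 = 656 ≡ 11, then 11·4 = 44 ≡ 1. So 2^14 ≡ 1 (mod 43).
So g(1) = g(2) = 1 while 1 ≠ 2, so g is not injective.
Since g is not injective, we determine |image(g)|. Computing x^14 mod 43 for each x (by repeated squaring, reducing mod 43 at every step), the values g(0), g(1), …, g(42) are: 0, 1, 1, 36, 1, 36, 36, 6, 1, 6, 36, 1, 36, 6, 6, 6, 1, 6, 6, 36, 36, 1, 1, 36, 36, 6, 6, 1, 6, 6, 6, 36, 1, 36, 6, 1, 6, 36, 36, 1, 36, 1, 1.
The distinct values are {0, 1, 6, 36}; there are 4 of them.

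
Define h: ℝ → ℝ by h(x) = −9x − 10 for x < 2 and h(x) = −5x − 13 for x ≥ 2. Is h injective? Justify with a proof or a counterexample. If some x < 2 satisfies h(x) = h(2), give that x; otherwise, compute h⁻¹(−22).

Both pieces are strictly decreasing (slopes −9 and −5), so each is injective on its own interval.
The left piece maps (−∞, 2) onto (−28, ∞); the right piece maps [2, ∞) onto (−∞, −23].
These images overlap. In particular h(2) = −23 (right piece), and solving −9x − 10 = −23 on the left piece gives x = 13/9 < 2.
So h(13/9) = h(2) with 13/9 ≠ 2, and h is not injective. This x = 13/9 is the requested value below 2.

13/9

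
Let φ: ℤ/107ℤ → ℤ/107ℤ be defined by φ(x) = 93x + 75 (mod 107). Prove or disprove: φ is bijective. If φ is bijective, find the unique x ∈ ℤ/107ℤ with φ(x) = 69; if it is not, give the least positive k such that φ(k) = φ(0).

By definition, φ is injective when φ(s) = φ(t) forces s = t.
Suppose φ(s) = φ(t) in ℤ/107ℤ. Then 93s + 75 ≡ 93t + 75 (mod 107), hence 93(s − t) ≡ 0 (mod 107).
Since gcd(93, 107) = 1, 93 is invertible modulo 107, so s − t ≡ 0 (mod 107), i.e. s = t.
We now compute 93⁻¹ mod 107 explicitly. Euclid's algorithm: 107 = 1·93 + 14, 93 = 6·14 + 9, 14 = 1·9 + 5, 9 = 1·5 + 4, 5 = 1·4 + 1; back-substituting gives 1 = 84·93 − 73·107, so 93⁻¹ ≡ 84 (mod 107).
For any y ∈ ℤ/107ℤ, x = 84(y − 75) mod 107 satisfies φ(x) = 93·84(y − 75) + 75 ≡ y (since 93·84 ≡ 1 mod 107). So every y has a preimage.
Thus φ is bijective.
Since φ is bijective, we find φ⁻¹(69): we need 93x ≡ 69 − 75 ≡ 101 (mod 107). Using 93⁻¹ = 84: x ≡ 84·101 = 8484 = 79·107 + 31, so x = 31.
Check: φ(31) = 93·31 + 75 = 2958 = 27·107 + 69 ≡ 69 (mod 107).

31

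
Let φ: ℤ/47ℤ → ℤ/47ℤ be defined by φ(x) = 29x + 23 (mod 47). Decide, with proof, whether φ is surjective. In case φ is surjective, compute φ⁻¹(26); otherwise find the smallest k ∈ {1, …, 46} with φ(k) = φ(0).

39

Since gcd(29, 47) = 1, 29 is invertible modulo 47. Euclid's algorithm: 47 = 1·29 + 18, 29 = 1·18 + 11, 18 = 1·11 + 7, 11 = 1·7 + 4, 7 = 1·4 + 3, 4 = 1·3 + 1; back-substituting gives 1 = 13·29 − 8·47, so 29⁻¹ ≡ 13 (mod 47).
Then y ↦ 13(y − 23) is a two-sided inverse to φ, so every y ∈ ℤ/47ℤ has a preimage.
So φ is surjective.
Since φ is surjective, we find φ⁻¹(26): we need 29x ≡ 26 − 23 ≡ 3 (mod 47). Using 29⁻¹ = 13: x ≡ 13·3 = 39, so x = 39.
Check: φ(39) = 29·39 + 23 = 1154 = 24·47 + 26 ≡ 26 (mod 47).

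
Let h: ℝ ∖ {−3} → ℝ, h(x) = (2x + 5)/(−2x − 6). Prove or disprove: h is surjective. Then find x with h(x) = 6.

-41/14

If h(x) = −1, cross-multiplying gives −2(2x + 5) = 2(−2x − 6), which simplifies to −10 = −12 — false.  So −1 has no preimage and h is not surjective.
Solving h(x) = 6: cross-multiplying gives 2x + 5 = 6(−2x − 6), which rearranges to 14x = −41, so x = −41/14.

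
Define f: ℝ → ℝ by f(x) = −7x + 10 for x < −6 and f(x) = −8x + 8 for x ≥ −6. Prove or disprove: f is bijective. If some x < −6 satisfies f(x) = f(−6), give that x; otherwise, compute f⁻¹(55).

-46/7

Both pieces are strictly decreasing (slopes −7 and −8), so each is injective on its own interval.
The left piece maps (−∞, −6) onto (52, ∞); the right piece maps [−6, ∞) onto (−∞, 56].
These images overlap. In particular f(−6) = 56 (right piece), and solving −7x + 10 = 56 on the left piece gives x = −46/7 < −6.
So f(−46/7) = f(−6) with −46/7 ≠ −6, and f is not injective, hence not bijective. This x = −46/7 is the requested value below −6.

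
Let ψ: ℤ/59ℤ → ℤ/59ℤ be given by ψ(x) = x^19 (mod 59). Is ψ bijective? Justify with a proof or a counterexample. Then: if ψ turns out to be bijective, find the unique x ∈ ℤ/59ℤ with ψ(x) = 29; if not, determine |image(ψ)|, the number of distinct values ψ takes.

Since 59 is prime, the nonzero elements of ℤ/59ℤ form a cyclic group of order 58.
As gcd(19, 58) = 1, raising to the 19th power is a bijection on this group: if x_1^19 ≡ x_2^19 then (x_1x_2^{−1})^19 = 1, and the only element of order dividing gcd(19, 58) = 1 is 1, so x_1 = x_2.
With ψ(0) = 0 this makes ψ injective on all of ℤ/59ℤ, hence bijective (finite equal-size domain and codomain). In particular ψ is bijective.
Since ψ is bijective, we find the preimage of 29. The inverse of x ↦ x^19 on (ℤ/59ℤ)^× is x ↦ x^55, because 19·55 = 1045 = 18·58 + 1 ≡ 1 (mod 58) and x^{58} = 1 for x ≠ 0 (Fermat). So ψ⁻¹(29) = 29^55 mod 59.
Repeated squaring mod 59: 29^1 ≡ 29, 29^2 ≡ 29² = 841 ≡ 15, 29^4 ≡ 15² = 225 ≡ 48, 29^8 ≡ 48² = 2304 ≡ 3, 29^16 ≡ 3² = 9, 29^32 ≡ 9² = 81 ≡ 22. Since 55 = 32 + 16 + 4 + 2 + 1, 29^55 ≡ 22·9·48·15·29: 22·9 = 198 ≡ 21, then 21·48 = 1008 ≡ 5, then 5·15 = 75 ≡ 16, then 16·29 = 464 ≡ 51. So 29^55 ≡ 51 (mod 59).
Hence ψ⁻¹(29) = 51.

51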